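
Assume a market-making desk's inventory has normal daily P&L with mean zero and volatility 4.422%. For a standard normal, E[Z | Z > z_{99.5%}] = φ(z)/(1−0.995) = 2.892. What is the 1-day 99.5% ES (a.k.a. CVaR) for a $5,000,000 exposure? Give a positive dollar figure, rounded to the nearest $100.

ES = 4.422% × 2.892 = 12.788%.
On $5,000,000: 0.12788 × $5,000,000 = $639,400.

$639,400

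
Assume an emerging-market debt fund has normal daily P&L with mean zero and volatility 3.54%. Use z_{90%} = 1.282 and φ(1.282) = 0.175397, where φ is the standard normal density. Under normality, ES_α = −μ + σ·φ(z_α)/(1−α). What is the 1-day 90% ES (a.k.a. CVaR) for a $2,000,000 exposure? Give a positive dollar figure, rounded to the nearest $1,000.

$124,000

Tail multiplier: φ(z)/(1−α) = 0.175397 / 0.1 = 1.754.
ES = 3.54% × 1.754 = 6.209%.
On $2,000,000: 0.06209 × $2,000,000 = $124,180.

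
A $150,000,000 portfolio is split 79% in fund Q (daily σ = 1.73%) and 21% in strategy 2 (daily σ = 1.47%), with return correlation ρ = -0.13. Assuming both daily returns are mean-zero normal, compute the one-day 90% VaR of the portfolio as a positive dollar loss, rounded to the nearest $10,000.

$2,620,000

σ_p² = 0.79²·1.73² + 0.21²·1.47² + 2·-0.13·0.79·0.21·1.73·1.47 = 1.8535 (%²).
σ_p = √1.8535 = 1.361%.
At 90%, z = 1.282.
VaR = 1.282 × 1.361% = 1.745%; on $150,000,000 that is $2,617,500.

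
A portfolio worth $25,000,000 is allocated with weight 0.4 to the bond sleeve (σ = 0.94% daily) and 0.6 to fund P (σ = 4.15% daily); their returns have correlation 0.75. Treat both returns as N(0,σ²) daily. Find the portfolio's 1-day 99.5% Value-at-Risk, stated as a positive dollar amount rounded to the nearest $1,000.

$1,792,000

σ_p² = 0.4²·0.94² + 0.6²·4.15² + 2·0.75·0.4·0.6·0.94·4.15 = 7.7458 (%²).
σ_p = √7.7458 = 2.783%.
At 99.5%, z = 2.576.
VaR = 2.576 × 2.783% = 7.169%; on $25,000,000 that is $1,792,250.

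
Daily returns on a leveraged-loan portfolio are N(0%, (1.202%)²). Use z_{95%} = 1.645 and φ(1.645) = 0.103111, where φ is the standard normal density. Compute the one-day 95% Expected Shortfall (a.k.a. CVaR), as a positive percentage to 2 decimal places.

Tail multiplier: φ(z)/(1−α) = 0.103111 / 0.05 = 2.062.
ES = 1.202% × 2.062 = 2.479%.

2.48%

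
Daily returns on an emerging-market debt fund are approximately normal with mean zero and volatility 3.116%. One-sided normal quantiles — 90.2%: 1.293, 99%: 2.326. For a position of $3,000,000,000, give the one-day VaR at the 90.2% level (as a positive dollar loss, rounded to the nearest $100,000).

VaR = z·σ = 1.293 × 3.116% = 4.029%.
On $3,000,000,000: 0.04029 × $3,000,000,000 = $120,870,000.

$120,900,000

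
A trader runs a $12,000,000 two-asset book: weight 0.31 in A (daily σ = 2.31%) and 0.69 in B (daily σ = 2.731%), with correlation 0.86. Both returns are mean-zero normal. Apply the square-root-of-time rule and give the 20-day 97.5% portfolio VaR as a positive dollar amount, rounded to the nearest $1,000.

$2,658,000

σ_p = √(0.31²·2.31² + 0.69²·2.731² + 2·0.86·0.31·0.69·2.31·2.731) = 2.527%.
σ_{20d} = 2.527% × √20 = 11.301%.
z(97.5%) = 1.960.
VaR = 1.960 × 11.301% = 22.150%; on $12,000,000 that is $2,658,000.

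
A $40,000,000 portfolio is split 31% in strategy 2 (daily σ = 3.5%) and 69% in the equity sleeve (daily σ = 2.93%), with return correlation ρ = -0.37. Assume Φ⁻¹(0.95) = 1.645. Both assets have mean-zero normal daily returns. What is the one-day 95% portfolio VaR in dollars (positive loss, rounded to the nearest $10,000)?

σ_p² = 0.31²·3.5² + 0.69²·2.93² + 2·-0.37·0.31·0.69·3.5·2.93 = 3.6413 (%²).
σ_p = √3.6413 = 1.908%.
VaR = 1.645 × 1.908% = 3.139%; on $40,000,000 that is $1,255,600.

$1,260,000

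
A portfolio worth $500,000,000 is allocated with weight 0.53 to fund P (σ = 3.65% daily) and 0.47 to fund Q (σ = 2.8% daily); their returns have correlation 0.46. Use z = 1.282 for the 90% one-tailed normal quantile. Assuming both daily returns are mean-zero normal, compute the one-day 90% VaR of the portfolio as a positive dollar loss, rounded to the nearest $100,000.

σ_p² = 0.53²·3.65² + 0.47²·2.8² + 2·0.46·0.53·0.47·3.65·2.8 = 7.8163 (%²).
σ_p = √7.8163 = 2.796%.
VaR = 1.282 × 2.796% = 3.584%; on $500,000,000 that is $17,920,000.

$17,900,000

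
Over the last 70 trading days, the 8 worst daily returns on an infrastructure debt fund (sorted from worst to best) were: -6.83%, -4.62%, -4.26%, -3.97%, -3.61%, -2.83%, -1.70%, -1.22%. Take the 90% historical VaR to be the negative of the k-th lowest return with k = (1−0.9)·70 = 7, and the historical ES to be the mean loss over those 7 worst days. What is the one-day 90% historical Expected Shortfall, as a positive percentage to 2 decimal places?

3.97%

The 7 worst returns sum to -27.82%.
ES = −(-27.82%) / 7 = 3.9742…% ≈ 3.97%.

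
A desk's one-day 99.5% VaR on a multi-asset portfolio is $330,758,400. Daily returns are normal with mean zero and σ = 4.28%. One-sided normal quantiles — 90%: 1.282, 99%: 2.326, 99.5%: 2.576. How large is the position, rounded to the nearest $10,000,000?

VaR as a fraction of value: z·σ = 2.576 × 4.28% = 11.0253%.
Position = $330,758,400 / 0.110253 = $3,000,000,000.

$3,000,000,000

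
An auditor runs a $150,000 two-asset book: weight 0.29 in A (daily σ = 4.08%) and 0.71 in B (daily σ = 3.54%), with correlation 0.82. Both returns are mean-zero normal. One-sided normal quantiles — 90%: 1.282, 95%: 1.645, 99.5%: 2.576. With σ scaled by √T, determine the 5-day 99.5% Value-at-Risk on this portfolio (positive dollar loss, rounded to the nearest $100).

$30,700

σ_p = √(0.29²·4.08² + 0.71²·3.54² + 2·0.82·0.29·0.71·4.08·3.54) = 3.549%.
σ_{5d} = 3.549% × √5 = 7.936%.
VaR = 2.576 × 7.936% = 20.443%; on $150,000 that is $30,664.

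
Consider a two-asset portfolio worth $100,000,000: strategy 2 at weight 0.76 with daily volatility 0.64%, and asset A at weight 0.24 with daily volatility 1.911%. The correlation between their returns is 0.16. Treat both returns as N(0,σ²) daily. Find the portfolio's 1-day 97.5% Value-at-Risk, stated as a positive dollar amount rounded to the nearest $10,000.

$1,410,000

σ_p² = 0.76²·0.64² + 0.24²·1.911² + 2·0.16·0.76·0.24·0.64·1.911 = 0.5183 (%²).
σ_p = √0.5183 = 0.720%.
At 97.5%, z = 1.960.
VaR = 1.960 × 0.720% = 1.411%; on $100,000,000 that is $1,411,000.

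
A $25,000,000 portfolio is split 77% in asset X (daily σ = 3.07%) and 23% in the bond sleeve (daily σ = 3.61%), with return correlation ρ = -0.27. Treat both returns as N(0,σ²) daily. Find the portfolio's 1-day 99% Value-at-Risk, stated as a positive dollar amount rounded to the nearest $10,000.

$1,330,000

σ_p² = 0.77²·3.07² + 0.23²·3.61² + 2·-0.27·0.77·0.23·3.07·3.61 = 5.2175 (%²).
σ_p = √5.2175 = 2.284%.
At 99%, z = 2.326.
VaR = 2.326 × 2.284% = 5.313%; on $25,000,000 that is $1,328,250.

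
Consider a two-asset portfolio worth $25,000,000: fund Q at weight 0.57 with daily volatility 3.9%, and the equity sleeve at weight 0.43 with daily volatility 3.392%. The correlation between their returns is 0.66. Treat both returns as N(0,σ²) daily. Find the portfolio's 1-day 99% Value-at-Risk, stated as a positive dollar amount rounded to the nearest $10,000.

σ_p² = 0.57²·3.9² + 0.43²·3.392² + 2·0.66·0.57·0.43·3.9·3.392 = 11.3491 (%²).
σ_p = √11.3491 = 3.369%.
At 99%, z = 2.326.
VaR = 2.326 × 3.369% = 7.836%; on $25,000,000 that is $1,959,000.

$1,960,000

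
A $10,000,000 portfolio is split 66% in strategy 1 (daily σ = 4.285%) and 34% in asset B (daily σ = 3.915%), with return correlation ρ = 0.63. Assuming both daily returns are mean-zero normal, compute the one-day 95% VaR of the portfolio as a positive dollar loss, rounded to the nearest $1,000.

σ_p² = 0.66²·4.285² + 0.34²·3.915² + 2·0.63·0.66·0.34·4.285·3.915 = 14.5132 (%²).
σ_p = √14.5132 = 3.810%.
At 95%, z = 1.645.
VaR = 1.645 × 3.810% = 6.267%; on $10,000,000 that is $626,700.

$627,000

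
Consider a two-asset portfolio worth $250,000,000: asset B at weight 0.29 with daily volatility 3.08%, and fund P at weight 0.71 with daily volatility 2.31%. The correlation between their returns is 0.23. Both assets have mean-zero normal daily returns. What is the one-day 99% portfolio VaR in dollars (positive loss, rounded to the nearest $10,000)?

$11,860,000

σ_p² = 0.29²·3.08² + 0.71²·2.31² + 2·0.23·0.29·0.71·3.08·2.31 = 4.1616 (%²).
σ_p = √4.1616 = 2.040%.
At 99%, z = 2.326.
VaR = 2.326 × 2.040% = 4.745%; on $250,000,000 that is $11,862,500.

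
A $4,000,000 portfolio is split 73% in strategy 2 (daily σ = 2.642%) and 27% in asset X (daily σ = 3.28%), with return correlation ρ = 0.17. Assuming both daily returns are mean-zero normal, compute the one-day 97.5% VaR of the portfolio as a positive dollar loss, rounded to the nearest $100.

σ_p² = 0.73²·2.642² + 0.27²·3.28² + 2·0.17·0.73·0.27·2.642·3.28 = 5.0847 (%²).
σ_p = √5.0847 = 2.255%.
At 97.5%, z = 1.960.
VaR = 1.960 × 2.255% = 4.420%; on $4,000,000 that is $176,800.

$176,800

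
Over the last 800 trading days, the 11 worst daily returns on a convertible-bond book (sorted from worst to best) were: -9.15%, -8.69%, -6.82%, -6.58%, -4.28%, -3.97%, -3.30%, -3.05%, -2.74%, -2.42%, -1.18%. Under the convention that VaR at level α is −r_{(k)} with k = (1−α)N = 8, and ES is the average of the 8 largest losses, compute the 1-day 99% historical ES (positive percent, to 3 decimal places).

The 8 worst returns sum to -45.84%.
ES = −(-45.84%) / 8 = 5.73% ≈ 5.730%.

5.730%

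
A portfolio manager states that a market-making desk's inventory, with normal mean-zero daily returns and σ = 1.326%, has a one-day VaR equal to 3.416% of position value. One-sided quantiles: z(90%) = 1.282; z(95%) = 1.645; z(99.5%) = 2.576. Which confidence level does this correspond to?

Implied z = VaR/σ = 3.416 / 1.326 = 2.576.
This matches z(99.5%) = 2.576.

99.5%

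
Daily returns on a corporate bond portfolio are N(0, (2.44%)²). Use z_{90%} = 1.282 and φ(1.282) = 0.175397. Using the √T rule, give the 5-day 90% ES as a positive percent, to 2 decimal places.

σ_{5d} = 2.44% × √5 = 5.456%.
ES multiplier = φ(z)/(1−α) = 0.175397/0.1 = 1.754.
ES = 5.456% × 1.754 = 9.570%.

9.57%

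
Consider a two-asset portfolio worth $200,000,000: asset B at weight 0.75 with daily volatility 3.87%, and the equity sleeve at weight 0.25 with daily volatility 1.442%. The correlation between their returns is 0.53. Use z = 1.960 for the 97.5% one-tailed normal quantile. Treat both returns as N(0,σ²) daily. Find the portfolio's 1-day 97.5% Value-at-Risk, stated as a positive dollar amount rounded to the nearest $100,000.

σ_p² = 0.75²·3.87² + 0.25²·1.442² + 2·0.53·0.75·0.25·3.87·1.442 = 9.6636 (%²).
σ_p = √9.6636 = 3.109%.
VaR = 1.960 × 3.109% = 6.094%; on $200,000,000 that is $12,188,000.

$12,200,000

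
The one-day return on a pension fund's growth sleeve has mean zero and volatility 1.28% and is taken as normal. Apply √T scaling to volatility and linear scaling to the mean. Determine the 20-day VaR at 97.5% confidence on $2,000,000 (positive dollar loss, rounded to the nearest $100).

At 97.5%, z = 1.960.
σ_{20d} = 1.28% × √20 = 5.724%.
VaR = 1.960 × 5.724% = 11.219%.
On $2,000,000: 0.11219 × $2,000,000 = $224,380.

$224,400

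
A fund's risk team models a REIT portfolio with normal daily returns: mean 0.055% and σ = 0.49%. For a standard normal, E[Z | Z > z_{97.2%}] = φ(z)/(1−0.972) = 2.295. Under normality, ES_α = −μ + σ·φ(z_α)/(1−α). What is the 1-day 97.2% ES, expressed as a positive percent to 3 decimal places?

ES = −(0.055%) + 0.49% × 2.295 = 1.070%.

1.070%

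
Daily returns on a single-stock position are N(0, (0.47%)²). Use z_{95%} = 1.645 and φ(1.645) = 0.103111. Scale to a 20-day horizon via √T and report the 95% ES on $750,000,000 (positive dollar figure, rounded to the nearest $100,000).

$32,500,000

σ_{20d} = 0.47% × √20 = 2.102%.
ES multiplier = φ(z)/(1−α) = 0.103111/0.05 = 2.062.
ES = 2.102% × 2.062 = 4.334%; on $750,000,000: $32,505,000.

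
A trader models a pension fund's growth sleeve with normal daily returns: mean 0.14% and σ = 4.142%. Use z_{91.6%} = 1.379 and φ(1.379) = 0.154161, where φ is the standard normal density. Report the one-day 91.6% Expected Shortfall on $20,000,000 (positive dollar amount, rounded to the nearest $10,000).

Tail multiplier: φ(z)/(1−α) = 0.154161 / 0.084 = 1.835.
ES = −(0.14%) + 4.142% × 1.835 = 7.461%.
On $20,000,000: 0.07461 × $20,000,000 = $1,492,200.

$1,490,000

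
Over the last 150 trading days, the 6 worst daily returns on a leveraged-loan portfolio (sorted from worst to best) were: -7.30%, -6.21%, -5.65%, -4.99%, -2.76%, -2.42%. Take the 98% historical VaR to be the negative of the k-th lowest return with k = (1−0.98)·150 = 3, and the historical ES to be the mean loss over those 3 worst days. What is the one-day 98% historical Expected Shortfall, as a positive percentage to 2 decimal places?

6.39%

The 3 worst returns sum to -19.16%.
ES = −(-19.16%) / 3 = 6.3866…% ≈ 6.39%.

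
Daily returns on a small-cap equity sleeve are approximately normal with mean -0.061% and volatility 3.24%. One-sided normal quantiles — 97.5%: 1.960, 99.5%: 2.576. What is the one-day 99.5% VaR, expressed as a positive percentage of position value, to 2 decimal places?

8.41%

VaR = −μ + z·σ = −(-0.061%) + 2.576 × 3.24% = 8.407%.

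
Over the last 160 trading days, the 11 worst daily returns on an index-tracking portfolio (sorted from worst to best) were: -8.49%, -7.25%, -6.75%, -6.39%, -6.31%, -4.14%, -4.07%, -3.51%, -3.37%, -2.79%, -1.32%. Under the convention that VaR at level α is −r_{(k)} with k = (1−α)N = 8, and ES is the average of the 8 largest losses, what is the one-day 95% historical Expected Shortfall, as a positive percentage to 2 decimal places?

5.86%

The 8 worst returns sum to -46.91%.
ES = −(-46.91%) / 8 = 5.86375% ≈ 5.86%.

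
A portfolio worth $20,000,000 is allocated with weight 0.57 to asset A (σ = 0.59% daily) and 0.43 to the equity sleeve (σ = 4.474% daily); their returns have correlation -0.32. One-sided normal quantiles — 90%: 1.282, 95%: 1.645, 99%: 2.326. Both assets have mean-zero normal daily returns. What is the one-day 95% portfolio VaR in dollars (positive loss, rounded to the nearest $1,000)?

σ_p² = 0.57²·0.59² + 0.43²·4.474² + 2·-0.32·0.57·0.43·0.59·4.474 = 3.4001 (%²).
σ_p = √3.4001 = 1.844%.
VaR = 1.645 × 1.844% = 3.033%; on $20,000,000 that is $606,600.

$607,000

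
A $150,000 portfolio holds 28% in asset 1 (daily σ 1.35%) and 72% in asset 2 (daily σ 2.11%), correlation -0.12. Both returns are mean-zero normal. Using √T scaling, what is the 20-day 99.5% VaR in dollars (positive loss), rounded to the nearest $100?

σ_p = √(0.28²·1.35² + 0.72²·2.11² + 2·-0.12·0.28·0.72·1.35·2.11) = 1.521%.
σ_{20d} = 1.521% × √20 = 6.802%.
z(99.5%) = 2.576.
VaR = 2.576 × 6.802% = 17.522%; on $150,000 that is $26,283.

$26,300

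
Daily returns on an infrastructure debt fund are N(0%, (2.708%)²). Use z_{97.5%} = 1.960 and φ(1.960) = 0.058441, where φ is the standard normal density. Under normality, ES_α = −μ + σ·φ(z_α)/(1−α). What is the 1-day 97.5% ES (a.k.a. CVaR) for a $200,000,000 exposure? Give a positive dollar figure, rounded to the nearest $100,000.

$12,700,000

Tail multiplier: φ(z)/(1−α) = 0.058441 / 0.025 = 2.338.
ES = 2.708% × 2.338 = 6.331%.
On $200,000,000: 0.06331 × $200,000,000 = $12,662,000.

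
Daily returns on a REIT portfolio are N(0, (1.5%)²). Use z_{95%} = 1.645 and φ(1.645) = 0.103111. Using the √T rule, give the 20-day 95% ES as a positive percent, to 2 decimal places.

13.83%

σ_{20d} = 1.5% × √20 = 6.708%.
ES multiplier = φ(z)/(1−α) = 0.103111/0.05 = 2.062.
ES = 6.708% × 2.062 = 13.832%.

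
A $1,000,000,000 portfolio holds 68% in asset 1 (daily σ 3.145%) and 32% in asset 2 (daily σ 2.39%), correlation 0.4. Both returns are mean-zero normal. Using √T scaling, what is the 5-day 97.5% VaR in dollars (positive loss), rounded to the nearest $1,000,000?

σ_p = √(0.68²·3.145² + 0.32²·2.39² + 2·0.4·0.68·0.32·3.145·2.39) = 2.543%.
σ_{5d} = 2.543% × √5 = 5.686%.
z(97.5%) = 1.960.
VaR = 1.960 × 5.686% = 11.145%; on $1,000,000,000 that is $111,450,000.

$111,000,000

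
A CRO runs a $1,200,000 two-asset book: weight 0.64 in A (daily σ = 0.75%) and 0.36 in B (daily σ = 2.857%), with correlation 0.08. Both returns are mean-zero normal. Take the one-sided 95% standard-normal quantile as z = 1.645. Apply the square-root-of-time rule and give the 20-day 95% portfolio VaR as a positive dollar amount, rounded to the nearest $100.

$103,200

σ_p = √(0.64²·0.75² + 0.36²·2.857² + 2·0.08·0.64·0.36·0.75·2.857) = 1.169%.
σ_{20d} = 1.169% × √20 = 5.228%.
VaR = 1.645 × 5.228% = 8.600%; on $1,200,000 that is $103,200.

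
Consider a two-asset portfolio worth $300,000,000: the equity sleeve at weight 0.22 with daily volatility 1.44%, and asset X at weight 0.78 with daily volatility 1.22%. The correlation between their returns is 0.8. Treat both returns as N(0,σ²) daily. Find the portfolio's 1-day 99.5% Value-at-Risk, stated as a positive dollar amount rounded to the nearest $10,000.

σ_p² = 0.22²·1.44² + 0.78²·1.22² + 2·0.8·0.22·0.78·1.44·1.22 = 1.4883 (%²).
σ_p = √1.4883 = 1.220%.
At 99.5%, z = 2.576.
VaR = 2.576 × 1.220% = 3.143%; on $300,000,000 that is $9,429,000.

$9,430,000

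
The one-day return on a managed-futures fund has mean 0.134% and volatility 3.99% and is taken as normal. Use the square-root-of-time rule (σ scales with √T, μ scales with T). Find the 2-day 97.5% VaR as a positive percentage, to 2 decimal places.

At 97.5%, z = 1.960.
σ_{2d} = 3.99% × √2 = 5.643%; μ_{2d} = 2 × 0.134% = 0.268%.
VaR = −(0.268%) + 1.960 × 5.643% = 10.792%.

10.79%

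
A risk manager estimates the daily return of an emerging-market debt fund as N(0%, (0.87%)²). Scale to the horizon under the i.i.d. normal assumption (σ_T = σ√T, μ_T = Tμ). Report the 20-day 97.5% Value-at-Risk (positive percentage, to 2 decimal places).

7.63%

At 97.5%, z = 1.960.
σ_{20d} = 0.87% × √20 = 3.891%.
VaR = 1.960 × 3.891% = 7.626%.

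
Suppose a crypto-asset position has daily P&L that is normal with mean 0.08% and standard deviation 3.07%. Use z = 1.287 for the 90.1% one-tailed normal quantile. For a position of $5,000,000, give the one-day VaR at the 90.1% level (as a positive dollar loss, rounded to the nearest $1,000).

VaR = −μ + z·σ = −(0.08%) + 1.287 × 3.07% = 3.871%.
On $5,000,000: 0.03871 × $5,000,000 = $193,550.

$194,000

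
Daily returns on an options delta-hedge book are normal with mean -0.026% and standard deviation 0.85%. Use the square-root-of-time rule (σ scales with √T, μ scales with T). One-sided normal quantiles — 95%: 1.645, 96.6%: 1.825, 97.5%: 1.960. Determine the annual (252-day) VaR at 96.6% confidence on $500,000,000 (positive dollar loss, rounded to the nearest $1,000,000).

σ_{252d} = 0.85% × √252 = 13.493%; μ_{252d} = 252 × -0.026% = -6.552%.
VaR = −(-6.552%) + 1.825 × 13.493% = 31.177%.
On $500,000,000: 0.31177 × $500,000,000 = $155,885,000.

$156,000,000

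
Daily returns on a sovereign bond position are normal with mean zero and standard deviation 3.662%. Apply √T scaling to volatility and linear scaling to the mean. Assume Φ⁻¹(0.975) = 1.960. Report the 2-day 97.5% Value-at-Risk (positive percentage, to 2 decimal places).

10.15%

σ_{2d} = 3.662% × √2 = 5.179%.
VaR = 1.960 × 5.179% = 10.151%.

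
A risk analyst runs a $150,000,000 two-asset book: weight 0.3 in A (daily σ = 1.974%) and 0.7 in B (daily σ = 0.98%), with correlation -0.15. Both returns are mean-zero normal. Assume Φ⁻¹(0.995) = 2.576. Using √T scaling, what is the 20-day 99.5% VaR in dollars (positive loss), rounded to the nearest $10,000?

σ_p = √(0.3²·1.974² + 0.7²·0.98² + 2·-0.15·0.3·0.7·1.974·0.98) = 0.836%.
σ_{20d} = 0.836% × √20 = 3.739%.
VaR = 2.576 × 3.739% = 9.632%; on $150,000,000 that is $14,448,000.

$14,450,000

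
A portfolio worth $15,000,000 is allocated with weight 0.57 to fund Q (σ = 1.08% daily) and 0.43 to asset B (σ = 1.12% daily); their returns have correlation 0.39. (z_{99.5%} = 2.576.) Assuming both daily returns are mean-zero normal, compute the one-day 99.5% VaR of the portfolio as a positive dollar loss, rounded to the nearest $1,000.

$355,000

σ_p² = 0.57²·1.08² + 0.43²·1.12² + 2·0.39·0.57·0.43·1.08·1.12 = 0.8422 (%²).
σ_p = √0.8422 = 0.918%.
VaR = 2.576 × 0.918% = 2.365%; on $15,000,000 that is $354,750.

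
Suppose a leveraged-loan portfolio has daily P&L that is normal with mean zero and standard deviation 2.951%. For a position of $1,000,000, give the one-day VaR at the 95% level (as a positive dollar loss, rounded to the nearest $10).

At 95% one-sided, z = 1.645.
VaR = z·σ = 1.645 × 2.951% = 4.854%.
On $1,000,000: 0.04854 × $1,000,000 = $48,540.

$48,540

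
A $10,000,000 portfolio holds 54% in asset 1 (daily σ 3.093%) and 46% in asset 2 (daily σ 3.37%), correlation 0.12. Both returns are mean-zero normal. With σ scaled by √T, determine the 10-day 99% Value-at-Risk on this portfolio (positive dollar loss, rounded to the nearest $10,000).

$1,770,000

σ_p = √(0.54²·3.093² + 0.46²·3.37² + 2·0.12·0.54·0.46·3.093·3.37) = 2.411%.
σ_{10d} = 2.411% × √10 = 7.624%.
z(99%) = 2.326.
VaR = 2.326 × 7.624% = 17.733%; on $10,000,000 that is $1,773,300.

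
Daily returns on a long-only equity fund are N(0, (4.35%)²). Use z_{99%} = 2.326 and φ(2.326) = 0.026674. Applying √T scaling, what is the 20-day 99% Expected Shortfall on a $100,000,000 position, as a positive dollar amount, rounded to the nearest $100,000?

$51,900,000

σ_{20d} = 4.35% × √20 = 19.454%.
ES multiplier = φ(z)/(1−α) = 0.026674/0.01 = 2.667.
ES = 19.454% × 2.667 = 51.884%; on $100,000,000: $51,884,000.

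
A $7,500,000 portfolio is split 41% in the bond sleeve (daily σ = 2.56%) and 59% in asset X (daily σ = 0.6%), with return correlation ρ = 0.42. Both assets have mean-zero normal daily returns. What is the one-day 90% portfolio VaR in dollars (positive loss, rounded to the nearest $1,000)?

$119,000

σ_p² = 0.41²·2.56² + 0.59²·0.6² + 2·0.42·0.41·0.59·2.56·0.6 = 1.5391 (%²).
σ_p = √1.5391 = 1.241%.
At 90%, z = 1.282.
VaR = 1.282 × 1.241% = 1.591%; on $7,500,000 that is $119,325.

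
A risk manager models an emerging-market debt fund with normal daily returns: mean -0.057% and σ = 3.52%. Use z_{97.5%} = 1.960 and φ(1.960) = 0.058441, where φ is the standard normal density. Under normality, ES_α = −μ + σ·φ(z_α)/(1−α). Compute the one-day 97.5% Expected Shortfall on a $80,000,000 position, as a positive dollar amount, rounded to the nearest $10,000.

$6,630,000

Tail multiplier: φ(z)/(1−α) = 0.058441 / 0.025 = 2.338.
ES = −(-0.057%) + 3.52% × 2.338 = 8.287%.
On $80,000,000: 0.08287 × $80,000,000 = $6,629,600.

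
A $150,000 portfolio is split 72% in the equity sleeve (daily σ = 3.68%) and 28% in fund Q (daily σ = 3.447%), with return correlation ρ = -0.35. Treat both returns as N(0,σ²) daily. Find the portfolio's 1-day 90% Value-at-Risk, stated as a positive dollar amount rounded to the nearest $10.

σ_p² = 0.72²·3.68² + 0.28²·3.447² + 2·-0.35·0.72·0.28·3.68·3.447 = 6.1618 (%²).
σ_p = √6.1618 = 2.482%.
At 90%, z = 1.282.
VaR = 1.282 × 2.482% = 3.182%; on $150,000 that is $4,773.

$4,770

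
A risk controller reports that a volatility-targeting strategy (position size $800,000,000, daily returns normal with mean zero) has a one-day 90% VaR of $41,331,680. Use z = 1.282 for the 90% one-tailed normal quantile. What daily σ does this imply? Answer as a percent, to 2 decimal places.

VaR as a fraction: $41,331,680 / $800,000,000 = 5.166%.
σ = VaR / z = 5.166% / 1.282 = 4.030%.

4.03%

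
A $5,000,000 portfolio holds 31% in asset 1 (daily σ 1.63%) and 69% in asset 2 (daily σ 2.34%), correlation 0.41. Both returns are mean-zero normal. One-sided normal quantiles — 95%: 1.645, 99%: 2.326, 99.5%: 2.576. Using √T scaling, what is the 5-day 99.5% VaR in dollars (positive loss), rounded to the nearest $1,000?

σ_p = √(0.31²·1.63² + 0.69²·2.34² + 2·0.41·0.31·0.69·1.63·2.34) = 1.879%.
σ_{5d} = 1.879% × √5 = 4.202%.
VaR = 2.576 × 4.202% = 10.824%; on $5,000,000 that is $541,200.

$541,000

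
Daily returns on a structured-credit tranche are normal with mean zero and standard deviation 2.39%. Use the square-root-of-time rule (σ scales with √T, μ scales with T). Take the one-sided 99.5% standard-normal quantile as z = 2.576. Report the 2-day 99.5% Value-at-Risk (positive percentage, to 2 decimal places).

σ_{2d} = 2.39% × √2 = 3.380%.
VaR = 2.576 × 3.380% = 8.707%.

8.71%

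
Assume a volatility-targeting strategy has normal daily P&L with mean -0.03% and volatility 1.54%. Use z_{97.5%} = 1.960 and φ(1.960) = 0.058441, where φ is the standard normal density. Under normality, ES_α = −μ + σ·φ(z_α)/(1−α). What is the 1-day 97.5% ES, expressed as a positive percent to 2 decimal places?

Tail multiplier: φ(z)/(1−α) = 0.058441 / 0.025 = 2.338.
ES = −(-0.03%) + 1.54% × 2.338 = 3.631%.

3.63%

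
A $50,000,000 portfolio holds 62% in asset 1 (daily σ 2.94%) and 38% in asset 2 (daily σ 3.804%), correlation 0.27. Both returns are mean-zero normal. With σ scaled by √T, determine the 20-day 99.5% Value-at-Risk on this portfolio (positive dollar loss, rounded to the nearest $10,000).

σ_p = √(0.62²·2.94² + 0.38²·3.804² + 2·0.27·0.62·0.38·2.94·3.804) = 2.614%.
σ_{20d} = 2.614% × √20 = 11.690%.
z(99.5%) = 2.576.
VaR = 2.576 × 11.690% = 30.113%; on $50,000,000 that is $15,056,500.

$15,060,000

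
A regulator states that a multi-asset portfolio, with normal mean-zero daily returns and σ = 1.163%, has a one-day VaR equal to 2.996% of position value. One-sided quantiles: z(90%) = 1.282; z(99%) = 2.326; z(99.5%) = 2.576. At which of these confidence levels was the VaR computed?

Implied z = VaR/σ = 2.996 / 1.163 = 2.576.
This matches z(99.5%) = 2.576.

99.5%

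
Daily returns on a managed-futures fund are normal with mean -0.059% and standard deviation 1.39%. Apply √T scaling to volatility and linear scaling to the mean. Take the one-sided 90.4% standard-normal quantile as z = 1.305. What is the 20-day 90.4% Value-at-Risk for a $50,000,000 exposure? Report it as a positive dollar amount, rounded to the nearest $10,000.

σ_{20d} = 1.39% × √20 = 6.216%; μ_{20d} = 20 × -0.059% = -1.180%.
VaR = −(-1.180%) + 1.305 × 6.216% = 9.292%.
On $50,000,000: 0.09292 × $50,000,000 = $4,646,000.

$4,650,000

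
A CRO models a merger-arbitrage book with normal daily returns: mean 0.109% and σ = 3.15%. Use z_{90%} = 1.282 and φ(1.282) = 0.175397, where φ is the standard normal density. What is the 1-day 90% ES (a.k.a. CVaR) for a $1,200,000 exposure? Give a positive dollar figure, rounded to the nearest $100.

$65,000

Tail multiplier: φ(z)/(1−α) = 0.175397 / 0.1 = 1.754.
ES = −(0.109%) + 3.15% × 1.754 = 5.416%.
On $1,200,000: 0.05416 × $1,200,000 = $64,992.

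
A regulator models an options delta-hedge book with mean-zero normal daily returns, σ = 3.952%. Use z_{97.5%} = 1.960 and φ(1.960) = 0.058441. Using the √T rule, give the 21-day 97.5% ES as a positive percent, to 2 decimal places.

σ_{21d} = 3.952% × √21 = 18.110%.
ES multiplier = φ(z)/(1−α) = 0.058441/0.025 = 2.338.
ES = 18.110% × 2.338 = 42.341%.

42.34%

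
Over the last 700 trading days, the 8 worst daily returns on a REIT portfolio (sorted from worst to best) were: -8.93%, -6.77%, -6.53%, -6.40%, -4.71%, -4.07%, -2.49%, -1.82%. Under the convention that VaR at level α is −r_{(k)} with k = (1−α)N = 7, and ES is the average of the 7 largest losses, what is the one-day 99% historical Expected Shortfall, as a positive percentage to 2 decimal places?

The 7 worst returns sum to -39.90%.
ES = −(-39.90%) / 7 = 5.7% ≈ 5.70%.

5.70%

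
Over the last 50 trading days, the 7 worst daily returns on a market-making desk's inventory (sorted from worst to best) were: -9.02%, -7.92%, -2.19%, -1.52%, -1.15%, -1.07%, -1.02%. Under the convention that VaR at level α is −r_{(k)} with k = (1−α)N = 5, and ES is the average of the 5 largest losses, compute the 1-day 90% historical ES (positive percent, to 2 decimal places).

The 5 worst returns sum to -21.80%.
ES = −(-21.80%) / 5 = 4.36%.

4.36%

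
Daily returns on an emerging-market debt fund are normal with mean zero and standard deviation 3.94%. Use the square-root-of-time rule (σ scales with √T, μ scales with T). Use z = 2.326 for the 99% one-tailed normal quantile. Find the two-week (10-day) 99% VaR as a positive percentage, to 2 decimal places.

σ_{10d} = 3.94% × √10 = 12.459%.
VaR = 2.326 × 12.459% = 28.980%.

28.98%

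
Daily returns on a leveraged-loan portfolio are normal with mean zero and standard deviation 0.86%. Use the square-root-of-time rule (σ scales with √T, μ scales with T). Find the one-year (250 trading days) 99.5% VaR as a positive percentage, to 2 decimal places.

35.03%

At 99.5%, z = 2.576.
σ_{250d} = 0.86% × √250 = 13.598%.
VaR = 2.576 × 13.598% = 35.028%.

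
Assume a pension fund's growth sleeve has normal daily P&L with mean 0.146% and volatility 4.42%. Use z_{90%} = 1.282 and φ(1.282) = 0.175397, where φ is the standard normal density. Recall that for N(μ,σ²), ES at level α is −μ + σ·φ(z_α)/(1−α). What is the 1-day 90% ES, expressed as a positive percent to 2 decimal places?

7.61%

Tail multiplier: φ(z)/(1−α) = 0.175397 / 0.1 = 1.754.
ES = −(0.146%) + 4.42% × 1.754 = 7.607%.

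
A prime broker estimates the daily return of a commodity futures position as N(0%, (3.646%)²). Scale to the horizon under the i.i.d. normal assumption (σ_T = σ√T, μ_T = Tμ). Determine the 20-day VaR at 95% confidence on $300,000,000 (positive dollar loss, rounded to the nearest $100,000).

At 95%, z = 1.645.
σ_{20d} = 3.646% × √20 = 16.305%.
VaR = 1.645 × 16.305% = 26.822%.
On $300,000,000: 0.26822 × $300,000,000 = $80,466,000.

$80,500,000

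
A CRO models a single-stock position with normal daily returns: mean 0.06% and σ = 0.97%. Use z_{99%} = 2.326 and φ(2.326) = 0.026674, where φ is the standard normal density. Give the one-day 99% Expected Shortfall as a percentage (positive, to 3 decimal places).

2.527%

Tail multiplier: φ(z)/(1−α) = 0.026674 / 0.01 = 2.667.
ES = −(0.06%) + 0.97% × 2.667 = 2.527%.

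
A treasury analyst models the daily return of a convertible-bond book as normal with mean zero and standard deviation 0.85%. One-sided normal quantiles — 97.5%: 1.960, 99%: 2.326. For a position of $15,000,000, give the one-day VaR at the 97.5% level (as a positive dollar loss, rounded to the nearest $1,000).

VaR = z·σ = 1.960 × 0.85% = 1.666%.
On $15,000,000: 0.01666 × $15,000,000 = $249,900.

$250,000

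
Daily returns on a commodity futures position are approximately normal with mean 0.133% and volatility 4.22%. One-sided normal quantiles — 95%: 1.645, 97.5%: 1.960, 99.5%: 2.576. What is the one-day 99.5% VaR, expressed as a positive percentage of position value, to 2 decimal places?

10.74%

VaR = −μ + z·σ = −(0.133%) + 2.576 × 4.22% = 10.738%.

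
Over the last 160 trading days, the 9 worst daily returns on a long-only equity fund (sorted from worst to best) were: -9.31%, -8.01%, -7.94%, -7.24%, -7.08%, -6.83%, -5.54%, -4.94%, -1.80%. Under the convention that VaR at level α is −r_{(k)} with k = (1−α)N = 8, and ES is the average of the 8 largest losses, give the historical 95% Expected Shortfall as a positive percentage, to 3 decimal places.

The 8 worst returns sum to -56.89%.
ES = −(-56.89%) / 8 = 7.11125% ≈ 7.111%.

7.111%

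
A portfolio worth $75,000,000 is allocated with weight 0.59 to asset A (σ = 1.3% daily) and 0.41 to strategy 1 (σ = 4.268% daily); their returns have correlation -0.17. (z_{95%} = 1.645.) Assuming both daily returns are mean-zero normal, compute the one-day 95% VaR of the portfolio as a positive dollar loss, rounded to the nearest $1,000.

$2,205,000

σ_p² = 0.59²·1.3² + 0.41²·4.268² + 2·-0.17·0.59·0.41·1.3·4.268 = 3.1940 (%²).
σ_p = √3.1940 = 1.787%.
VaR = 1.645 × 1.787% = 2.940%; on $75,000,000 that is $2,205,000.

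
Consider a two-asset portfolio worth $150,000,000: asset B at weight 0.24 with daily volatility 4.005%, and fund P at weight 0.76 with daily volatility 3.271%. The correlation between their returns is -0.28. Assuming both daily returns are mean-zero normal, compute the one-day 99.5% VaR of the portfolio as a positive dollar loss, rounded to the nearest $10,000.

$9,280,000

σ_p² = 0.24²·4.005² + 0.76²·3.271² + 2·-0.28·0.24·0.76·4.005·3.271 = 5.7658 (%²).
σ_p = √5.7658 = 2.401%.
At 99.5%, z = 2.576.
VaR = 2.576 × 2.401% = 6.185%; on $150,000,000 that is $9,277,500.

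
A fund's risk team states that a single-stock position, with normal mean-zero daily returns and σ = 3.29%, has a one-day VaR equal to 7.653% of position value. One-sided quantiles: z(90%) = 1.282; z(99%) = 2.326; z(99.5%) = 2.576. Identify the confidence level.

Implied z = VaR/σ = 7.653 / 3.29 = 2.326.
This matches z(99%) = 2.326.

99%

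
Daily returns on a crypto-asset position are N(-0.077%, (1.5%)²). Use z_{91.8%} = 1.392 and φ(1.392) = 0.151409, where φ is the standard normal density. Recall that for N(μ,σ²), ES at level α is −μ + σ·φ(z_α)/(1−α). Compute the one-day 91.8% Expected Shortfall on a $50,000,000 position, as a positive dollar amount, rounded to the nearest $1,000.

Tail multiplier: φ(z)/(1−α) = 0.151409 / 0.082 = 1.846.
ES = −(-0.077%) + 1.5% × 1.846 = 2.846%.
On $50,000,000: 0.02846 × $50,000,000 = $1,423,000.

$1,423,000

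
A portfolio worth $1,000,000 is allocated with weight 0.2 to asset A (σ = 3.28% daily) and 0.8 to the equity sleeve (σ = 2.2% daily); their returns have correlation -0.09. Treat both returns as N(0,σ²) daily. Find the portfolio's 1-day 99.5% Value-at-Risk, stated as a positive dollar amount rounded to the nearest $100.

$46,900

σ_p² = 0.2²·3.28² + 0.8²·2.2² + 2·-0.09·0.2·0.8·3.28·2.2 = 3.3201 (%²).
σ_p = √3.3201 = 1.822%.
At 99.5%, z = 2.576.
VaR = 2.576 × 1.822% = 4.693%; on $1,000,000 that is $46,930.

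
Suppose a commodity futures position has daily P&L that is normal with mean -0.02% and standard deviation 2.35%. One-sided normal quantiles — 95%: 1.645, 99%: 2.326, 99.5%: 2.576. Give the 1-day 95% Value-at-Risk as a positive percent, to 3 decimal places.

3.886%

VaR = −μ + z·σ = −(-0.02%) + 1.645 × 2.35% = 3.886%.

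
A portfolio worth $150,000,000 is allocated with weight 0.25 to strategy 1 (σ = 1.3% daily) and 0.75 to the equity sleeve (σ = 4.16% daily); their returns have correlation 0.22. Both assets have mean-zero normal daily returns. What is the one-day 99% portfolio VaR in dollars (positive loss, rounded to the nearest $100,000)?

$11,200,000

σ_p² = 0.25²·1.3² + 0.75²·4.16² + 2·0.22·0.25·0.75·1.3·4.16 = 10.2862 (%²).
σ_p = √10.2862 = 3.207%.
At 99%, z = 2.326.
VaR = 2.326 × 3.207% = 7.459%; on $150,000,000 that is $11,188,500.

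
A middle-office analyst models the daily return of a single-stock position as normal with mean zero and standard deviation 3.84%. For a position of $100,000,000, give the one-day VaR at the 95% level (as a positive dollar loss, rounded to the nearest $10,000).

$6,320,000

At 95% one-sided, z = 1.645.
VaR = z·σ = 1.645 × 3.84% = 6.317%.
On $100,000,000: 0.06317 × $100,000,000 = $6,317,000.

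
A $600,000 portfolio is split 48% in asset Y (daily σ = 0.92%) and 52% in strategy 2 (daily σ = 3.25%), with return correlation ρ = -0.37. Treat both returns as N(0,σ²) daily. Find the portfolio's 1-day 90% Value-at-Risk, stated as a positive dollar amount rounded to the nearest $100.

$12,200

σ_p² = 0.48²·0.92² + 0.52²·3.25² + 2·-0.37·0.48·0.52·0.92·3.25 = 2.4988 (%²).
σ_p = √2.4988 = 1.581%.
At 90%, z = 1.282.
VaR = 1.282 × 1.581% = 2.027%; on $600,000 that is $12,162.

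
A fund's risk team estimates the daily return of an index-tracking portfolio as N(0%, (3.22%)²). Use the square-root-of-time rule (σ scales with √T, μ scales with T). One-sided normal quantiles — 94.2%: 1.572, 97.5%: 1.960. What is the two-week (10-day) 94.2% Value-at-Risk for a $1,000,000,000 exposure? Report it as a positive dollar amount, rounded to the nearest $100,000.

$160,100,000

σ_{10d} = 3.22% × √10 = 10.183%.
VaR = 1.572 × 10.183% = 16.008%.
On $1,000,000,000: 0.16008 × $1,000,000,000 = $160,080,000.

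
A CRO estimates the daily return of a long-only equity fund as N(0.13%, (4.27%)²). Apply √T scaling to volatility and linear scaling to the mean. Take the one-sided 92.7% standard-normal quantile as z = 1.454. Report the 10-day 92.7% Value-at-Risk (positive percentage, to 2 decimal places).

18.33%

σ_{10d} = 4.27% × √10 = 13.503%; μ_{10d} = 10 × 0.13% = 1.300%.
VaR = −(1.300%) + 1.454 × 13.503% = 18.333%.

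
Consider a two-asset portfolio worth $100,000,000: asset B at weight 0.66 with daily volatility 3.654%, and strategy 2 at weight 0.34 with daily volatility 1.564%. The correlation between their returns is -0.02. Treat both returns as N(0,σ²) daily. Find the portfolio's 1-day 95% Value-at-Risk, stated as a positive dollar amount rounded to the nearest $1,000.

$4,045,000

σ_p² = 0.66²·3.654² + 0.34²·1.564² + 2·-0.02·0.66·0.34·3.654·1.564 = 6.0475 (%²).
σ_p = √6.0475 = 2.459%.
At 95%, z = 1.645.
VaR = 1.645 × 2.459% = 4.045%; on $100,000,000 that is $4,045,000.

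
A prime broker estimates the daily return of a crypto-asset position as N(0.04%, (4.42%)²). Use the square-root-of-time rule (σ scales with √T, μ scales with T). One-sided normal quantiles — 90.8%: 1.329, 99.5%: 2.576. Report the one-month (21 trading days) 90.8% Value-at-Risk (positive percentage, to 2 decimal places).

σ_{21d} = 4.42% × √21 = 20.255%; μ_{21d} = 21 × 0.04% = 0.840%.
VaR = −(0.840%) + 1.329 × 20.255% = 26.079%.

26.08%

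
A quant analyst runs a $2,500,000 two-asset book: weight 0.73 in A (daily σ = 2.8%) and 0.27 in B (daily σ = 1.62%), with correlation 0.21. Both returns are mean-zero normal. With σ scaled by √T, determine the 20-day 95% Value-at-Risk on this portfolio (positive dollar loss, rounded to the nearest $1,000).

σ_p = √(0.73²·2.8² + 0.27²·1.62² + 2·0.21·0.73·0.27·2.8·1.62) = 2.178%.
σ_{20d} = 2.178% × √20 = 9.740%.
z(95%) = 1.645.
VaR = 1.645 × 9.740% = 16.022%; on $2,500,000 that is $400,550.

$401,000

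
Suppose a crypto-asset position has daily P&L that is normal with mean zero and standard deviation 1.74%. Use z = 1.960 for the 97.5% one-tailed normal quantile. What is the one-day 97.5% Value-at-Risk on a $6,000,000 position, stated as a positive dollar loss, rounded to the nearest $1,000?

VaR = z·σ = 1.960 × 1.74% = 3.410%.
On $6,000,000: 0.03410 × $6,000,000 = $204,600.

$205,000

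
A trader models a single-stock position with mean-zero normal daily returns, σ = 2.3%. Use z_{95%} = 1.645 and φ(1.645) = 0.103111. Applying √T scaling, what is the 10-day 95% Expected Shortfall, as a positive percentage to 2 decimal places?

σ_{10d} = 2.3% × √10 = 7.273%.
ES multiplier = φ(z)/(1−α) = 0.103111/0.05 = 2.062.
ES = 7.273% × 2.062 = 14.997%.

15.00%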